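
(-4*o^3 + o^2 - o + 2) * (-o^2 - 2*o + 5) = 4*o^5 + 7*o^4 - 21*o^3 + 5*o^2 - 9*o + 10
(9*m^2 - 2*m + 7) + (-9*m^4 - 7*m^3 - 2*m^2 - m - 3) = -9*m^4 - 7*m^3 + 7*m^2 - 3*m + 4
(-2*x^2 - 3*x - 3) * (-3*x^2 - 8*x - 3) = 6*x^4 + 25*x^3 + 39*x^2 + 33*x + 9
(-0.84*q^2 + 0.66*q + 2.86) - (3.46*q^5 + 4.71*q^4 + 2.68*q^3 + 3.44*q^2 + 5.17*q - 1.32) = -3.46*q^5 - 4.71*q^4 - 2.68*q^3 - 4.28*q^2 - 4.51*q + 4.18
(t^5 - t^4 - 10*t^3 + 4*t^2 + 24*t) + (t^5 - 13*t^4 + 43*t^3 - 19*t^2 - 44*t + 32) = 2*t^5 - 14*t^4 + 33*t^3 - 15*t^2 - 20*t + 32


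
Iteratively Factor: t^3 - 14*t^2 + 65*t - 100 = (t - 5)*(t^2 - 9*t + 20) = (t - 5)^2*(t - 4)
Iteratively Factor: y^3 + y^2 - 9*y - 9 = (y + 3)*(y^2 - 2*y - 3) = (y - 3)*(y + 3)*(y + 1)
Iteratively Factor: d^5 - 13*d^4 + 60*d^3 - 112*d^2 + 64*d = (d - 4)*(d^4 - 9*d^3 + 24*d^2 - 16*d) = (d - 4)^2*(d^3 - 5*d^2 + 4*d) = (d - 4)^3*(d^2 - d) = (d - 4)^3*(d - 1)*(d)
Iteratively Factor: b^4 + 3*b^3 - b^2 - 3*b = (b + 1)*(b^3 + 2*b^2 - 3*b) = b*(b + 1)*(b^2 + 2*b - 3) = b*(b + 1)*(b + 3)*(b - 1)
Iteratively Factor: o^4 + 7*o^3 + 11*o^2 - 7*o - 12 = (o + 3)*(o^3 + 4*o^2 - o - 4) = (o - 1)*(o + 3)*(o^2 + 5*o + 4) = (o - 1)*(o + 3)*(o + 4)*(o + 1)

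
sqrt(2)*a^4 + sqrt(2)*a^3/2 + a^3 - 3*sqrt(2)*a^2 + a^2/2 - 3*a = a*(a - 3/2)*(a + 2)*(sqrt(2)*a + 1)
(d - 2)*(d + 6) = d^2 + 4*d - 12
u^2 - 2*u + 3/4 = (u - 3/2)*(u - 1/2)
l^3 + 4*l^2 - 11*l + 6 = (l - 1)^2*(l + 6)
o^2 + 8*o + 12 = (o + 2)*(o + 6)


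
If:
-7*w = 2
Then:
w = -2/7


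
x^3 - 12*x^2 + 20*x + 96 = (x - 8)*(x - 6)*(x + 2)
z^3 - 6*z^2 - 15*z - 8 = (z - 8)*(z + 1)^2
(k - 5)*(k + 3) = k^2 - 2*k - 15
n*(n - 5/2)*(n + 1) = n^3 - 3*n^2/2 - 5*n/2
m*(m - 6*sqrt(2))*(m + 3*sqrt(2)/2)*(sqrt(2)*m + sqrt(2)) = sqrt(2)*m^4 - 9*m^3 + sqrt(2)*m^3 - 18*sqrt(2)*m^2 - 9*m^2 - 18*sqrt(2)*m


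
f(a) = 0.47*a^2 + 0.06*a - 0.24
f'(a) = 0.94*a + 0.06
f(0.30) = -0.18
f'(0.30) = 0.34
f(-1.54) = 0.78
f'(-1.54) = -1.39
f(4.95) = 11.57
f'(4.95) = 4.71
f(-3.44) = 5.12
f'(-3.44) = -3.17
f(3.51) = 5.76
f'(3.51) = 3.36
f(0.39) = -0.15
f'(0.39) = 0.43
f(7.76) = 28.53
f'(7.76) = 7.35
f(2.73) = 3.43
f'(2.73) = 2.63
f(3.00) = 4.17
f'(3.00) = 2.88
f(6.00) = 17.04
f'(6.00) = 5.70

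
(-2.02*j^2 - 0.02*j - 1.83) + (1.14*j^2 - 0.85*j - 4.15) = -0.88*j^2 - 0.87*j - 5.98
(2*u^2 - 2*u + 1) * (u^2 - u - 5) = 2*u^4 - 4*u^3 - 7*u^2 + 9*u - 5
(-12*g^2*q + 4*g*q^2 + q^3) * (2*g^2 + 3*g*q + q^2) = -24*g^4*q - 28*g^3*q^2 + 2*g^2*q^3 + 7*g*q^4 + q^5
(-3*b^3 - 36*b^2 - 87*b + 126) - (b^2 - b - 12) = -3*b^3 - 37*b^2 - 86*b + 138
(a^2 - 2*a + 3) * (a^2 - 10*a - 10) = a^4 - 12*a^3 + 13*a^2 - 10*a - 30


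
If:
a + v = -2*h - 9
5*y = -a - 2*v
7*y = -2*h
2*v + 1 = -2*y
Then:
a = -35/22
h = -133/44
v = -15/11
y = 19/22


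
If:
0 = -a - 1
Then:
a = -1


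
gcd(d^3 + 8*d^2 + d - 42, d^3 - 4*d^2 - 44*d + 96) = d - 2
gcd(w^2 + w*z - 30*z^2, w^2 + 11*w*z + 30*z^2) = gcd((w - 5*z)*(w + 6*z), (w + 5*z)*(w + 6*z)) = w + 6*z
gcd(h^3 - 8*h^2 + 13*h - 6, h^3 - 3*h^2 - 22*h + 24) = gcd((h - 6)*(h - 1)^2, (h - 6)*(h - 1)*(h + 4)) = h^2 - 7*h + 6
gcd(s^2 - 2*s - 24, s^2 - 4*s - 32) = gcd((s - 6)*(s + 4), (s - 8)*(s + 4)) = s + 4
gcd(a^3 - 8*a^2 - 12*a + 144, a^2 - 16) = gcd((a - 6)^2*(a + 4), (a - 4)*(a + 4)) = a + 4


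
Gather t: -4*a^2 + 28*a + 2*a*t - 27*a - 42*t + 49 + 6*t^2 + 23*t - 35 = -4*a^2 + a + 6*t^2 + t*(2*a - 19) + 14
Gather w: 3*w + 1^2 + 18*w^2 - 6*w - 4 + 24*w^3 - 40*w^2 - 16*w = 24*w^3 - 22*w^2 - 19*w - 3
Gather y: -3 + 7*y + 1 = 7*y - 2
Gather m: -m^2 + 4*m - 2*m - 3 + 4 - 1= -m^2 + 2*m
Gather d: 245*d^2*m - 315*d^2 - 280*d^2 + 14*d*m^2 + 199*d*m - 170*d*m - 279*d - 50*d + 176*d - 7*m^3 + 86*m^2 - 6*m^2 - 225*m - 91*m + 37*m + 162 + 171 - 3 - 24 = d^2*(245*m - 595) + d*(14*m^2 + 29*m - 153) - 7*m^3 + 80*m^2 - 279*m + 306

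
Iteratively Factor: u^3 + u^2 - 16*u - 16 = (u + 4)*(u^2 - 3*u - 4) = (u + 1)*(u + 4)*(u - 4)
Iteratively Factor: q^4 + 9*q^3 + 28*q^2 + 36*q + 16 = (q + 2)*(q^3 + 7*q^2 + 14*q + 8) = (q + 2)^2*(q^2 + 5*q + 4) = (q + 1)*(q + 2)^2*(q + 4)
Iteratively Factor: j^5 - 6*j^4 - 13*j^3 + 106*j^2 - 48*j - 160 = (j - 2)*(j^4 - 4*j^3 - 21*j^2 + 64*j + 80) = (j - 4)*(j - 2)*(j^3 - 21*j - 20) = (j - 4)*(j - 2)*(j + 1)*(j^2 - j - 20) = (j - 4)*(j - 2)*(j + 1)*(j + 4)*(j - 5)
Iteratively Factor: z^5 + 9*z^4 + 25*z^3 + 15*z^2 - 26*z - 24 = (z + 2)*(z^4 + 7*z^3 + 11*z^2 - 7*z - 12) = (z + 2)*(z + 4)*(z^3 + 3*z^2 - z - 3) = (z + 2)*(z + 3)*(z + 4)*(z^2 - 1) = (z - 1)*(z + 2)*(z + 3)*(z + 4)*(z + 1)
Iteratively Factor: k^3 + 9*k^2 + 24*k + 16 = (k + 1)*(k^2 + 8*k + 16) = (k + 1)*(k + 4)*(k + 4)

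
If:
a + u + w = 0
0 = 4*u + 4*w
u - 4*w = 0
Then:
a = 0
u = 0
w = 0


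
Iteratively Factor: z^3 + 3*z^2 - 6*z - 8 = (z + 4)*(z^2 - z - 2) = (z + 1)*(z + 4)*(z - 2)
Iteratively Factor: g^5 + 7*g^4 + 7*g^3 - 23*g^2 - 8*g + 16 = (g + 4)*(g^4 + 3*g^3 - 5*g^2 - 3*g + 4) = (g + 4)^2*(g^3 - g^2 - g + 1) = (g - 1)*(g + 4)^2*(g^2 - 1) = (g - 1)^2*(g + 4)^2*(g + 1)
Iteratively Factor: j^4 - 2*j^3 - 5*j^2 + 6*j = (j - 3)*(j^3 + j^2 - 2*j) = (j - 3)*(j - 1)*(j^2 + 2*j) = j*(j - 3)*(j - 1)*(j + 2)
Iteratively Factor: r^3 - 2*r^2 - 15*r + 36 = (r - 3)*(r^2 + r - 12) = (r - 3)^2*(r + 4)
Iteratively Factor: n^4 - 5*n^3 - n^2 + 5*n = (n - 5)*(n^3 - n) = n*(n - 5)*(n^2 - 1) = n*(n - 5)*(n + 1)*(n - 1)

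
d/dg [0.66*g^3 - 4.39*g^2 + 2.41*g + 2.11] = 1.98*g^2 - 8.78*g + 2.41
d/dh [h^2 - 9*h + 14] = 2*h - 9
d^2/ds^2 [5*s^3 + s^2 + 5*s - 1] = 30*s + 2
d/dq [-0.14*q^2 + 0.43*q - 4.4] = 0.43 - 0.28*q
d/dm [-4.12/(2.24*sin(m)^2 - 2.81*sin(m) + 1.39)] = (18.4576*sin(m) - 11.5772)*cos(m)/(2.24*sin(m)^2 - 2.81*sin(m) + 1.39)^2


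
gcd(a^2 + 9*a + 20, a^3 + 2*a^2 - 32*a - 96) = a + 4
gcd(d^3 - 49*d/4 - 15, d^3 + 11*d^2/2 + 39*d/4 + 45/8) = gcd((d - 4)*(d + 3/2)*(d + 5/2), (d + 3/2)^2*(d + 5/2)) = d^2 + 4*d + 15/4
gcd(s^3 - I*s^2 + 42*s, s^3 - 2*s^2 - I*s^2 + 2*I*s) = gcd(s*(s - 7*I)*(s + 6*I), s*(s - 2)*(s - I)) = s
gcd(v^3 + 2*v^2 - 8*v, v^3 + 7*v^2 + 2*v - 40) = v^2 + 2*v - 8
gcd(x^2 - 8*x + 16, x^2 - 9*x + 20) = x - 4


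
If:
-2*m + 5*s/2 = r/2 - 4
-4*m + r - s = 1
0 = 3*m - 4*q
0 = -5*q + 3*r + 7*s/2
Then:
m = 67/170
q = 201/680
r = 549/340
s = -327/340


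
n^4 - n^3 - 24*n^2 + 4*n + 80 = (n - 5)*(n - 2)*(n + 2)*(n + 4)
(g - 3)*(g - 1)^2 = g^3 - 5*g^2 + 7*g - 3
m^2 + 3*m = m*(m + 3)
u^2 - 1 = (u - 1)*(u + 1)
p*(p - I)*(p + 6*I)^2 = p^4 + 11*I*p^3 - 24*p^2 + 36*I*p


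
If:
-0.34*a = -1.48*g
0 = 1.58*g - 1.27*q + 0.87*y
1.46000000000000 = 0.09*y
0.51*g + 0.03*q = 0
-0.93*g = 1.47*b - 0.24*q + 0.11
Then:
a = -2.65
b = 2.00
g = -0.61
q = 10.36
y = 16.22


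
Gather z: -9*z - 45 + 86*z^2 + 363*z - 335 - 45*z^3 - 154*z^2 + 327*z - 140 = -45*z^3 - 68*z^2 + 681*z - 520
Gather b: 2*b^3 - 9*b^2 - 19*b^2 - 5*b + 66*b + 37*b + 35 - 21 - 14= 2*b^3 - 28*b^2 + 98*b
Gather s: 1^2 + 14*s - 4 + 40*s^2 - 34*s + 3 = 40*s^2 - 20*s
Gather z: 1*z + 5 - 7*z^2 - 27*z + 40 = -7*z^2 - 26*z + 45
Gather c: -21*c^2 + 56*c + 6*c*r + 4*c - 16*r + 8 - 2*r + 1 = -21*c^2 + c*(6*r + 60) - 18*r + 9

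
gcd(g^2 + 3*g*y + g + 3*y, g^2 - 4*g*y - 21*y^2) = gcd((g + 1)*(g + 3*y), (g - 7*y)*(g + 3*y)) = g + 3*y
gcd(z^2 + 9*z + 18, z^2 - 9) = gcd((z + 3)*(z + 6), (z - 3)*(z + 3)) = z + 3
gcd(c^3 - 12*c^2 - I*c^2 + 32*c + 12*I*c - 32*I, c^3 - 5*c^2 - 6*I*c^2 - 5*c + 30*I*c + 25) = c - I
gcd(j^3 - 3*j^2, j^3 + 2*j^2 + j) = j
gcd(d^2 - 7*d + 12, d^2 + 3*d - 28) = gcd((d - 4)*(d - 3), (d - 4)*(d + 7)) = d - 4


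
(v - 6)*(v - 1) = v^2 - 7*v + 6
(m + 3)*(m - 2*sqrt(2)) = m^2 - 2*sqrt(2)*m + 3*m - 6*sqrt(2)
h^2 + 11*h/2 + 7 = (h + 2)*(h + 7/2)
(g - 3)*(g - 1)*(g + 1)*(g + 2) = g^4 - g^3 - 7*g^2 + g + 6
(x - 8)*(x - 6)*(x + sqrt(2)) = x^3 - 14*x^2 + sqrt(2)*x^2 - 14*sqrt(2)*x + 48*x + 48*sqrt(2)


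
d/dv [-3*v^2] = -6*v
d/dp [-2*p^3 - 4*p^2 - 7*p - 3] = -6*p^2 - 8*p - 7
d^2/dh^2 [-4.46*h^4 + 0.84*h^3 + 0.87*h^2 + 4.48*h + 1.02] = -53.52*h^2 + 5.04*h + 1.74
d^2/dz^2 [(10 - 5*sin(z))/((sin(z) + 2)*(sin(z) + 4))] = 5*(sin(z)^5 - 14*sin(z)^4 - 86*sin(z)^3 - 44*sin(z)^2 + 280*sin(z) + 208)/((sin(z) + 2)^3*(sin(z) + 4)^3)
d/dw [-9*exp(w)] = -9*exp(w)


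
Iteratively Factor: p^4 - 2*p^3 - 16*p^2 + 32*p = (p + 4)*(p^3 - 6*p^2 + 8*p) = p*(p + 4)*(p^2 - 6*p + 8) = p*(p - 2)*(p + 4)*(p - 4)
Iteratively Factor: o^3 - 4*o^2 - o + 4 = (o - 4)*(o^2 - 1) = (o - 4)*(o + 1)*(o - 1)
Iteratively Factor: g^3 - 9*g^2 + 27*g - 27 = (g - 3)*(g^2 - 6*g + 9) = (g - 3)^2*(g - 3)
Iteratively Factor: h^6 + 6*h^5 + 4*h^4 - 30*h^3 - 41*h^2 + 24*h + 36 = (h + 2)*(h^5 + 4*h^4 - 4*h^3 - 22*h^2 + 3*h + 18) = (h - 1)*(h + 2)*(h^4 + 5*h^3 + h^2 - 21*h - 18) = (h - 2)*(h - 1)*(h + 2)*(h^3 + 7*h^2 + 15*h + 9) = (h - 2)*(h - 1)*(h + 2)*(h + 3)*(h^2 + 4*h + 3) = (h - 2)*(h - 1)*(h + 2)*(h + 3)^2*(h + 1)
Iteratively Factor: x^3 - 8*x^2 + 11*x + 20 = (x - 5)*(x^2 - 3*x - 4) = (x - 5)*(x + 1)*(x - 4)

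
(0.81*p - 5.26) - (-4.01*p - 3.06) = 4.82*p - 2.2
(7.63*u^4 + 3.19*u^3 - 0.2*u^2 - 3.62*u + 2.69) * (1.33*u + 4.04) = 10.1479*u^5 + 35.0679*u^4 + 12.6216*u^3 - 5.6226*u^2 - 11.0471*u + 10.8676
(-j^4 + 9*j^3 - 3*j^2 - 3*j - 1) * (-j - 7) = j^5 - 2*j^4 - 60*j^3 + 24*j^2 + 22*j + 7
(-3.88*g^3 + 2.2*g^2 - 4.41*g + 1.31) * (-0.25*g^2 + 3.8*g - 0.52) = 0.97*g^5 - 15.294*g^4 + 11.4801*g^3 - 18.2295*g^2 + 7.2712*g - 0.6812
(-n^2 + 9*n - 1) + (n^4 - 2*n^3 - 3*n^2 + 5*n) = n^4 - 2*n^3 - 4*n^2 + 14*n - 1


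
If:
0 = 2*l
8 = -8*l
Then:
No Solution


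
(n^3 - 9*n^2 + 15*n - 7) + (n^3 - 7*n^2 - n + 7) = 2*n^3 - 16*n^2 + 14*n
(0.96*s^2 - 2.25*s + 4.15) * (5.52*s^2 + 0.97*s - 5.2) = 5.2992*s^4 - 11.4888*s^3 + 15.7335*s^2 + 15.7255*s - 21.58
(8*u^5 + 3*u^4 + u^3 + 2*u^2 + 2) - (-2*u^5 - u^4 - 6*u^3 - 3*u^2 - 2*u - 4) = 10*u^5 + 4*u^4 + 7*u^3 + 5*u^2 + 2*u + 6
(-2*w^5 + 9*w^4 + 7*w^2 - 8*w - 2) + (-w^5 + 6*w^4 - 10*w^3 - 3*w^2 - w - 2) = -3*w^5 + 15*w^4 - 10*w^3 + 4*w^2 - 9*w - 4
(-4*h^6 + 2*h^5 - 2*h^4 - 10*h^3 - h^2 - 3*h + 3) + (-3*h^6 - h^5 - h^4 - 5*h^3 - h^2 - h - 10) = -7*h^6 + h^5 - 3*h^4 - 15*h^3 - 2*h^2 - 4*h - 7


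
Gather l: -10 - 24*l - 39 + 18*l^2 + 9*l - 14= 18*l^2 - 15*l - 63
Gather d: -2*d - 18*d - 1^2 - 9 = -20*d - 10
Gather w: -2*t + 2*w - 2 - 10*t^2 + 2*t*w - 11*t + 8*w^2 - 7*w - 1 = -10*t^2 - 13*t + 8*w^2 + w*(2*t - 5) - 3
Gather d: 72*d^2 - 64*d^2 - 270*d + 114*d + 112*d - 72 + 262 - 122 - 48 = 8*d^2 - 44*d + 20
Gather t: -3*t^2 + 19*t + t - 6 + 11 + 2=-3*t^2 + 20*t + 7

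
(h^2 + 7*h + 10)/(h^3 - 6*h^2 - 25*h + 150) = (h + 2)/(h^2 - 11*h + 30)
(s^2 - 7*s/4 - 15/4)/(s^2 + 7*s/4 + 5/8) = 2*(s - 3)/(2*s + 1)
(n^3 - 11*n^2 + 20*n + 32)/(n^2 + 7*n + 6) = (n^2 - 12*n + 32)/(n + 6)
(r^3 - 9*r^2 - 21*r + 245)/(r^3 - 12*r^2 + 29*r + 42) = (r^2 - 2*r - 35)/(r^2 - 5*r - 6)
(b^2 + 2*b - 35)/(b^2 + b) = (b^2 + 2*b - 35)/(b*(b + 1))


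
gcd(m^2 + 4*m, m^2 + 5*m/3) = m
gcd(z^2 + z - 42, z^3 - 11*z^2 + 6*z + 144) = z - 6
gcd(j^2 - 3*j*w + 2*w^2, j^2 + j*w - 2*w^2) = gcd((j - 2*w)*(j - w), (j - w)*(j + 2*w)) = -j + w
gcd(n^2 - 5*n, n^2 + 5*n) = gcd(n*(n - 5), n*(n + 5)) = n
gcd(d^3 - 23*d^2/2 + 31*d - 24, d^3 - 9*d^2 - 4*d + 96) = d - 8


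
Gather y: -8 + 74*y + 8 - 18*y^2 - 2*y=-18*y^2 + 72*y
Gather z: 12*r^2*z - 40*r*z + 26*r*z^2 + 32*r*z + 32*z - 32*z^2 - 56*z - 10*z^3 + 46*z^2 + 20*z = -10*z^3 + z^2*(26*r + 14) + z*(12*r^2 - 8*r - 4)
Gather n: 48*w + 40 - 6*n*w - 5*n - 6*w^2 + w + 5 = n*(-6*w - 5) - 6*w^2 + 49*w + 45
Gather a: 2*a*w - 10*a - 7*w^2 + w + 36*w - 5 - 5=a*(2*w - 10) - 7*w^2 + 37*w - 10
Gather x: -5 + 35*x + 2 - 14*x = 21*x - 3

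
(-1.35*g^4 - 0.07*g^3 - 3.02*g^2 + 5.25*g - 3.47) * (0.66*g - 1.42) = -0.891*g^5 + 1.8708*g^4 - 1.8938*g^3 + 7.7534*g^2 - 9.7452*g + 4.9274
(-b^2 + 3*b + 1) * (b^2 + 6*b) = -b^4 - 3*b^3 + 19*b^2 + 6*b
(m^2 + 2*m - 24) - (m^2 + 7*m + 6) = -5*m - 30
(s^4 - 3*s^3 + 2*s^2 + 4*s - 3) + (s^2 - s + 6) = s^4 - 3*s^3 + 3*s^2 + 3*s + 3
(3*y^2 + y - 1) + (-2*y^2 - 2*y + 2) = y^2 - y + 1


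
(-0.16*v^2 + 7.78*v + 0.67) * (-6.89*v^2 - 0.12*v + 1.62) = 1.1024*v^4 - 53.585*v^3 - 5.8091*v^2 + 12.5232*v + 1.0854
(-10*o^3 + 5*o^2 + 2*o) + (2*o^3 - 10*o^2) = -8*o^3 - 5*o^2 + 2*o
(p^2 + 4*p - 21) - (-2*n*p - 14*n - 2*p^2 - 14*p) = 2*n*p + 14*n + 3*p^2 + 18*p - 21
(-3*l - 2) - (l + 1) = -4*l - 3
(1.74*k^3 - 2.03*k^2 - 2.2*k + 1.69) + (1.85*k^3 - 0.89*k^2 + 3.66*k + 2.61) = 3.59*k^3 - 2.92*k^2 + 1.46*k + 4.3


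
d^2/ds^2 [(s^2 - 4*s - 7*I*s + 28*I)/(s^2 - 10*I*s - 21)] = 2*(-4 + 3*I)/(s^3 - 9*I*s^2 - 27*s + 27*I)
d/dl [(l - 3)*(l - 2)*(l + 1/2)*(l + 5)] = 4*l^3 + 3*l^2/2 - 38*l + 41/2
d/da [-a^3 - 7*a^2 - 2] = a*(-3*a - 14)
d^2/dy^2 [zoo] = 0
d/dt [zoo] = 0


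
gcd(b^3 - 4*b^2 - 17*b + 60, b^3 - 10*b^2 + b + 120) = b - 5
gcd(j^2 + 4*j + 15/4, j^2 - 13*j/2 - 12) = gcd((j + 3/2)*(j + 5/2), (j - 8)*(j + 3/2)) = j + 3/2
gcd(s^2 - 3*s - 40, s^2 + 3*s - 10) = s + 5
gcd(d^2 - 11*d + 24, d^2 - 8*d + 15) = d - 3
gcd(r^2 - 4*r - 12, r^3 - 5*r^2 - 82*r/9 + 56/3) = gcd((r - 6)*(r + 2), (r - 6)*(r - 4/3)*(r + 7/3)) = r - 6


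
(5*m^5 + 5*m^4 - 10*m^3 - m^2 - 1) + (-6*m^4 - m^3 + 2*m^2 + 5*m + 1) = 5*m^5 - m^4 - 11*m^3 + m^2 + 5*m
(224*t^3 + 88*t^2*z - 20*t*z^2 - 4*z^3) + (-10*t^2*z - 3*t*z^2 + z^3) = 224*t^3 + 78*t^2*z - 23*t*z^2 - 3*z^3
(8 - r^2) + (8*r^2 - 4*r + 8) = 7*r^2 - 4*r + 16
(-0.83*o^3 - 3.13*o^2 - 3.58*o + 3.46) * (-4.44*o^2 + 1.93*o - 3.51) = 3.6852*o^5 + 12.2953*o^4 + 12.7676*o^3 - 11.2855*o^2 + 19.2436*o - 12.1446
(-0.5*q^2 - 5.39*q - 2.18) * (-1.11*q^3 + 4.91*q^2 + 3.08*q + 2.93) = 0.555*q^5 + 3.5279*q^4 - 25.5851*q^3 - 28.77*q^2 - 22.5071*q - 6.3874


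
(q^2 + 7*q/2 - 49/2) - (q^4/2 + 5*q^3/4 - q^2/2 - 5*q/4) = -q^4/2 - 5*q^3/4 + 3*q^2/2 + 19*q/4 - 49/2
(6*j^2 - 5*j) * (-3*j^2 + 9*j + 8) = -18*j^4 + 69*j^3 + 3*j^2 - 40*j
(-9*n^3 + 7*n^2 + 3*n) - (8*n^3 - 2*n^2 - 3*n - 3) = -17*n^3 + 9*n^2 + 6*n + 3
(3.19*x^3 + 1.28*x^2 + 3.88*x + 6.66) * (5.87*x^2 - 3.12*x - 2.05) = 18.7253*x^5 - 2.4392*x^4 + 12.2425*x^3 + 24.3646*x^2 - 28.7332*x - 13.653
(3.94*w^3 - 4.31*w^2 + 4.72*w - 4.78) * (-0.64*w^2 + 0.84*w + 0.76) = -2.5216*w^5 + 6.068*w^4 - 3.6468*w^3 + 3.7484*w^2 - 0.428*w - 3.6328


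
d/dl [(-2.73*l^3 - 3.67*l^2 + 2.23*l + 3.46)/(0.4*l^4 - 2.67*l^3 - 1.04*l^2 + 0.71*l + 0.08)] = (1.092*l^6 + 2.936*l^5 - 9.6357*l^4 + 2.4956*l^3 + 26.7729*l^2 + 6.6096*l - 2.2782)/(0.16*l^8 - 2.136*l^7 + 6.2969*l^6 + 6.1216*l^5 - 2.6458*l^4 - 1.904*l^3 + 0.3377*l^2 + 0.1136*l + 0.0064)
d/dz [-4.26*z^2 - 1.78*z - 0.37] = -8.52*z - 1.78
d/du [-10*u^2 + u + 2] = 1 - 20*u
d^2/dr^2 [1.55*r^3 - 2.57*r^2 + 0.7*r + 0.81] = 9.3*r - 5.14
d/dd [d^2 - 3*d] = 2*d - 3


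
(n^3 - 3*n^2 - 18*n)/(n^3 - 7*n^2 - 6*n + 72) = n/(n - 4)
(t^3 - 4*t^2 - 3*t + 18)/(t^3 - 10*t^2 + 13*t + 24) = (t^2 - t - 6)/(t^2 - 7*t - 8)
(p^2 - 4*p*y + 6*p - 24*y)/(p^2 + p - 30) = (p - 4*y)/(p - 5)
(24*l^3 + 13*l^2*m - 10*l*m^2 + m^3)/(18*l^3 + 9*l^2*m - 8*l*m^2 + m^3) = (8*l - m)/(6*l - m)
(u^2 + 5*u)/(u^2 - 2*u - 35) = u/(u - 7)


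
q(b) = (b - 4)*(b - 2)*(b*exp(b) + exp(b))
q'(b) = (b - 4)*(b - 2)*(b*exp(b) + 2*exp(b)) + (b - 4)*(b*exp(b) + exp(b)) + (b - 2)*(b*exp(b) + exp(b)) = (b^3 - 2*b^2 - 8*b + 10)*exp(b)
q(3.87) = -56.76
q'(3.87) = 337.84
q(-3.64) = -2.99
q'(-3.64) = -0.93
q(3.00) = -80.34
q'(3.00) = -100.43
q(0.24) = 10.43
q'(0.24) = 10.14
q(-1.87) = -3.05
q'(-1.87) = 1.76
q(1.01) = 16.34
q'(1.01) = 2.50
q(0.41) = 12.13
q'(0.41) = 9.72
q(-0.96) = 0.22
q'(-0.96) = 5.73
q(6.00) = 22592.01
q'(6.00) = 42763.45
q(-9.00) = -0.14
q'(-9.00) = -0.10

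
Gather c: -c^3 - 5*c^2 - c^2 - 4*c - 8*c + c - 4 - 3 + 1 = -c^3 - 6*c^2 - 11*c - 6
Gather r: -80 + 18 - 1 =-63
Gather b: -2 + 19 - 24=-7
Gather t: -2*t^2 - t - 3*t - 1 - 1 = -2*t^2 - 4*t - 2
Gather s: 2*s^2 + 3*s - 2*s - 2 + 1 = 2*s^2 + s - 1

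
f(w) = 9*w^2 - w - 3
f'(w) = 18*w - 1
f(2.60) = 55.24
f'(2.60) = 45.80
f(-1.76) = 26.64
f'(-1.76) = -32.68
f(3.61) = 110.68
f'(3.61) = 63.98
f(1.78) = 23.74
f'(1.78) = 31.04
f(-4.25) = 163.81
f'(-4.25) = -77.50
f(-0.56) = 0.38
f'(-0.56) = -11.08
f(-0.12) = -2.75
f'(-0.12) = -3.16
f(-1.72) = 25.35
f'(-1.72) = -31.96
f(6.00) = 315.00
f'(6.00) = 107.00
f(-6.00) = 327.00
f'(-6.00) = -109.00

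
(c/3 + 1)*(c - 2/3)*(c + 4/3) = c^3/3 + 11*c^2/9 + 10*c/27 - 8/9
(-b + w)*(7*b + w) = -7*b^2 + 6*b*w + w^2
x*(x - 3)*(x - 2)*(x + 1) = x^4 - 4*x^3 + x^2 + 6*x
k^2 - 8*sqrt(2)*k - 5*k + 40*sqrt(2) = (k - 5)*(k - 8*sqrt(2))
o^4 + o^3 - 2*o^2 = o^2*(o - 1)*(o + 2)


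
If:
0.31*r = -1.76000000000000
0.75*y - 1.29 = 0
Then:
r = -5.68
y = 1.72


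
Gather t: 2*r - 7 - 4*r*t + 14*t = 2*r + t*(14 - 4*r) - 7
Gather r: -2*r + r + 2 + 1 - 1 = 2 - r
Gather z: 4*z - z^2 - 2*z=-z^2 + 2*z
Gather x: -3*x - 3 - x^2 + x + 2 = -x^2 - 2*x - 1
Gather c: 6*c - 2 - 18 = 6*c - 20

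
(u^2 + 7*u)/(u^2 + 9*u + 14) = u/(u + 2)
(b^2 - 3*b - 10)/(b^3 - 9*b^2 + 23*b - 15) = (b + 2)/(b^2 - 4*b + 3)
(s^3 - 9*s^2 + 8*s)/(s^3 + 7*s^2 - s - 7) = s*(s - 8)/(s^2 + 8*s + 7)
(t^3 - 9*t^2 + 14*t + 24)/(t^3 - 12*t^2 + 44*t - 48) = (t + 1)/(t - 2)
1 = 1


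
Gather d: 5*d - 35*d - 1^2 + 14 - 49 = -30*d - 36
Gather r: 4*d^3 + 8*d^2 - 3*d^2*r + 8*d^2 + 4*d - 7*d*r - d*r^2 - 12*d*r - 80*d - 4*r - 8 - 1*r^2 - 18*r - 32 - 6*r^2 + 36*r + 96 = 4*d^3 + 16*d^2 - 76*d + r^2*(-d - 7) + r*(-3*d^2 - 19*d + 14) + 56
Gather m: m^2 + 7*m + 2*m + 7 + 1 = m^2 + 9*m + 8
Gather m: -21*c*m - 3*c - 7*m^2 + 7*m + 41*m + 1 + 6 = -3*c - 7*m^2 + m*(48 - 21*c) + 7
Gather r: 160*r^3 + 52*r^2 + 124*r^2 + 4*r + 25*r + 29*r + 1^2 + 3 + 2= 160*r^3 + 176*r^2 + 58*r + 6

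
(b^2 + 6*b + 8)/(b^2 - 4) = (b + 4)/(b - 2)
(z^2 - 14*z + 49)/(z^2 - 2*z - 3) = (-z^2 + 14*z - 49)/(-z^2 + 2*z + 3)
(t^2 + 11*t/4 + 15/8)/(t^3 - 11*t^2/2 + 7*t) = (8*t^2 + 22*t + 15)/(4*t*(2*t^2 - 11*t + 14))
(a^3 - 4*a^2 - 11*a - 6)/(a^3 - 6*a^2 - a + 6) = (a + 1)/(a - 1)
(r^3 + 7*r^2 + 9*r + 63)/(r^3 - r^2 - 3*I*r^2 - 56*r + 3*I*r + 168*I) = (r + 3*I)/(r - 8)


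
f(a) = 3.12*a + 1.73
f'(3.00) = 3.12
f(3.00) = 11.09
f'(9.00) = 3.12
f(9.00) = 29.81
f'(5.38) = 3.12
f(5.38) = 18.52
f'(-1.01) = 3.12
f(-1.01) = -1.42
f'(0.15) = 3.12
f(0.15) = 2.20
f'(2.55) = 3.12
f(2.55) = 9.69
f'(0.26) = 3.12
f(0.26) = 2.54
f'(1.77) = 3.12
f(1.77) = 7.25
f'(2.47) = 3.12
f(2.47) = 9.44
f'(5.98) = 3.12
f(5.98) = 20.39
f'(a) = 3.12000000000000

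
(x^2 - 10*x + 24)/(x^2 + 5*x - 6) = (x^2 - 10*x + 24)/(x^2 + 5*x - 6)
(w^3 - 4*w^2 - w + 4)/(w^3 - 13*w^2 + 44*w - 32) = (w + 1)/(w - 8)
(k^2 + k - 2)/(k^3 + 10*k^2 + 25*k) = (k^2 + k - 2)/(k*(k^2 + 10*k + 25))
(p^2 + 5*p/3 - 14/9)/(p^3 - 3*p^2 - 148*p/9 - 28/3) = (3*p - 2)/(3*p^2 - 16*p - 12)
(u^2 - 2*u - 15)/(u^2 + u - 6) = (u - 5)/(u - 2)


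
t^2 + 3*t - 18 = (t - 3)*(t + 6)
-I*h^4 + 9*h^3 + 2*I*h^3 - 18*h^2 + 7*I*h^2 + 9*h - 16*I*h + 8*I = (h - 1)*(h + I)*(h + 8*I)*(-I*h + I)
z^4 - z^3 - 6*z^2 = z^2*(z - 3)*(z + 2)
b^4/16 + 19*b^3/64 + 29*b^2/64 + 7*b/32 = b*(b/4 + 1/4)*(b/4 + 1/2)*(b + 7/4)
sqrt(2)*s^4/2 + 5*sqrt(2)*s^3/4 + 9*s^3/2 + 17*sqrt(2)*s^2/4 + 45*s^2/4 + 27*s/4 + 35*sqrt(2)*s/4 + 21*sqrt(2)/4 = (s + 1)*(s + 3/2)*(s + 7*sqrt(2)/2)*(sqrt(2)*s/2 + 1)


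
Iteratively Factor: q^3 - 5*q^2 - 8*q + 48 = (q - 4)*(q^2 - q - 12) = (q - 4)^2*(q + 3)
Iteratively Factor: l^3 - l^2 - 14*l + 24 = (l + 4)*(l^2 - 5*l + 6) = (l - 3)*(l + 4)*(l - 2)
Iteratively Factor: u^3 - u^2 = (u - 1)*(u^2) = u*(u - 1)*(u)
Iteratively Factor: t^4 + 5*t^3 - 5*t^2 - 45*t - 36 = (t - 3)*(t^3 + 8*t^2 + 19*t + 12) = (t - 3)*(t + 1)*(t^2 + 7*t + 12) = (t - 3)*(t + 1)*(t + 4)*(t + 3)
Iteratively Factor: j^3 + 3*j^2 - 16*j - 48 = (j + 3)*(j^2 - 16) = (j + 3)*(j + 4)*(j - 4)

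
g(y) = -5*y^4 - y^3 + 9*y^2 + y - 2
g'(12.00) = -34775.00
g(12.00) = -104102.00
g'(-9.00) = 14176.00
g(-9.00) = -31358.00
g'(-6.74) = 5867.04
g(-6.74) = -9612.04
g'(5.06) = -2575.82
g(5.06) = -3173.78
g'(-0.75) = -5.75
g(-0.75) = 1.15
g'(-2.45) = 233.02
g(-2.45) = -115.87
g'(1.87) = -106.61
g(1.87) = -36.34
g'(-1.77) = 70.65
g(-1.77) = -19.10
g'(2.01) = -137.35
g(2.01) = -53.36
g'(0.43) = 6.60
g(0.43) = -0.16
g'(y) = -20*y^3 - 3*y^2 + 18*y + 1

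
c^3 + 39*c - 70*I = (c - 5*I)*(c - 2*I)*(c + 7*I)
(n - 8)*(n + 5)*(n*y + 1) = n^3*y - 3*n^2*y + n^2 - 40*n*y - 3*n - 40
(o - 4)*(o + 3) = o^2 - o - 12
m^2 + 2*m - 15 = (m - 3)*(m + 5)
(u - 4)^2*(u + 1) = u^3 - 7*u^2 + 8*u + 16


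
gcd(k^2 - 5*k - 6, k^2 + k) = k + 1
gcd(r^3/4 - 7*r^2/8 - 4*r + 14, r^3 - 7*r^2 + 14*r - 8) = r - 4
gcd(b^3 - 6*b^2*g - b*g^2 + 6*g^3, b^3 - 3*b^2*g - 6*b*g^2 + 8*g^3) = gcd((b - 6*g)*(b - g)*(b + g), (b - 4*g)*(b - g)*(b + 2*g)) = b - g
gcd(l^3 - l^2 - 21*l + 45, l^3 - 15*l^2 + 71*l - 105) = l - 3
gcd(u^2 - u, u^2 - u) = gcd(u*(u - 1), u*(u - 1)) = u^2 - u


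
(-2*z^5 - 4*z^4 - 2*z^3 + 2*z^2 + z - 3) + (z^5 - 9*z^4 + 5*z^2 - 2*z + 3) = -z^5 - 13*z^4 - 2*z^3 + 7*z^2 - z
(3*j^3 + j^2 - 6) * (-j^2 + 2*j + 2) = -3*j^5 + 5*j^4 + 8*j^3 + 8*j^2 - 12*j - 12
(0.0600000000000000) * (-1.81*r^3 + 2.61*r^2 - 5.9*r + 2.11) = -0.1086*r^3 + 0.1566*r^2 - 0.354*r + 0.1266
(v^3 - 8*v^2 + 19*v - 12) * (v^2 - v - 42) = v^5 - 9*v^4 - 15*v^3 + 305*v^2 - 786*v + 504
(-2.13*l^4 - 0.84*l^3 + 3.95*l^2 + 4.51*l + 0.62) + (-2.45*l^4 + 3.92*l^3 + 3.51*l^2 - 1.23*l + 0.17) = -4.58*l^4 + 3.08*l^3 + 7.46*l^2 + 3.28*l + 0.79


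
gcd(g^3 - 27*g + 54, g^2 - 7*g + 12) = g - 3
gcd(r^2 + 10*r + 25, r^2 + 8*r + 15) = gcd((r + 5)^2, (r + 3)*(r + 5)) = r + 5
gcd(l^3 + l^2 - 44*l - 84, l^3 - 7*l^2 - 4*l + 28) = l^2 - 5*l - 14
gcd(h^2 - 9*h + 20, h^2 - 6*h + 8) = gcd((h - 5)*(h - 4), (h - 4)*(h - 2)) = h - 4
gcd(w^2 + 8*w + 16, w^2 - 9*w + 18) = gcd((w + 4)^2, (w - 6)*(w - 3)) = 1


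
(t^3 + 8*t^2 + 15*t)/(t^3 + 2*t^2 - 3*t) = (t + 5)/(t - 1)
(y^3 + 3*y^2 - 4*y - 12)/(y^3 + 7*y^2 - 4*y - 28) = (y + 3)/(y + 7)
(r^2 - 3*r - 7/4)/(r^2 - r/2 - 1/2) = (r - 7/2)/(r - 1)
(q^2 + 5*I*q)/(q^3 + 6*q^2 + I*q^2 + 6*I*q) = (q + 5*I)/(q^2 + q*(6 + I) + 6*I)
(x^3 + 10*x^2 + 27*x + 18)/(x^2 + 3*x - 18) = (x^2 + 4*x + 3)/(x - 3)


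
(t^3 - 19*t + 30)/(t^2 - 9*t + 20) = (t^3 - 19*t + 30)/(t^2 - 9*t + 20)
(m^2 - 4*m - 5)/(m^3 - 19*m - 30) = (m + 1)/(m^2 + 5*m + 6)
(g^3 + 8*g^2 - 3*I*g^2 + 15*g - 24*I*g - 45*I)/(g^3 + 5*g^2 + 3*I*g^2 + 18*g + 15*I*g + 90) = (g + 3)/(g + 6*I)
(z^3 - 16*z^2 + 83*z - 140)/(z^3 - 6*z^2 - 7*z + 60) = (z - 7)/(z + 3)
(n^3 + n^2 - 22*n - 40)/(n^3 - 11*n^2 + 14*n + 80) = (n + 4)/(n - 8)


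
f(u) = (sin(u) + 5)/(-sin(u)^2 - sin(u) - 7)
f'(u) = (2*sin(u)*cos(u) + cos(u))*(sin(u) + 5)/(-sin(u)^2 - sin(u) - 7)^2 + cos(u)/(-sin(u)^2 - sin(u) - 7) = (sin(u)^2 + 10*sin(u) - 2)*cos(u)/(sin(u)^2 + sin(u) + 7)^2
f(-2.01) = -0.59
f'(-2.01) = 0.09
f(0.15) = -0.72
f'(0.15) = -0.01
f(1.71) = -0.67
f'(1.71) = -0.02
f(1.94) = -0.67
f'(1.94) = -0.04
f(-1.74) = -0.57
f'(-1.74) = 0.04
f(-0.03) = -0.71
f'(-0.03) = -0.05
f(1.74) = -0.67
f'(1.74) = -0.02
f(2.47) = -0.70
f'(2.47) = -0.06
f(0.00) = -0.71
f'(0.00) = -0.04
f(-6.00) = -0.72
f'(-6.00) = 0.02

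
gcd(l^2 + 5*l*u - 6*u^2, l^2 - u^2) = -l + u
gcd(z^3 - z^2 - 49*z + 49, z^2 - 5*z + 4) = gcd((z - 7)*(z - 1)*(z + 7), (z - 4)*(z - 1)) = z - 1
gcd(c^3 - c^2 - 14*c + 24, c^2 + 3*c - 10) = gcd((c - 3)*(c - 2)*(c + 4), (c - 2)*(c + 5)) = c - 2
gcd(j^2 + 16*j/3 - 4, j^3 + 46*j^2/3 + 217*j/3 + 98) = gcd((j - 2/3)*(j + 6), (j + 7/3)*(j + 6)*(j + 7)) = j + 6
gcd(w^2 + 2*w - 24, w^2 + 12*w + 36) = w + 6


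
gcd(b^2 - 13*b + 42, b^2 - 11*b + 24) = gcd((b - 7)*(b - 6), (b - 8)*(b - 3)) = 1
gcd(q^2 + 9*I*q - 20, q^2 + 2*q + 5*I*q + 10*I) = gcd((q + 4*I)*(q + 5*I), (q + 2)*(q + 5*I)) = q + 5*I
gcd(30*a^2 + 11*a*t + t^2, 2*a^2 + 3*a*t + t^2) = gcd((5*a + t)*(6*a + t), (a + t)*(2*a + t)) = 1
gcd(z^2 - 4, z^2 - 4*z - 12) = z + 2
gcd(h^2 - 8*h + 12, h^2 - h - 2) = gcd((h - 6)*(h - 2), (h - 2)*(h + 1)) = h - 2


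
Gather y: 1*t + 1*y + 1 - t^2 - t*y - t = -t^2 + y*(1 - t) + 1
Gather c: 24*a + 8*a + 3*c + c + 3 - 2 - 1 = 32*a + 4*c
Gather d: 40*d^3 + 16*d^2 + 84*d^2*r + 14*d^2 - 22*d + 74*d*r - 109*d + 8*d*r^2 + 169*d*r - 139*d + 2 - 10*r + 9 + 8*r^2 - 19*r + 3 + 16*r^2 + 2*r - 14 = 40*d^3 + d^2*(84*r + 30) + d*(8*r^2 + 243*r - 270) + 24*r^2 - 27*r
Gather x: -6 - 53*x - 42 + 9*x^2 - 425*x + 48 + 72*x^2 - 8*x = 81*x^2 - 486*x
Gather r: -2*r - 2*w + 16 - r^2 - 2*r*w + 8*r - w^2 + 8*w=-r^2 + r*(6 - 2*w) - w^2 + 6*w + 16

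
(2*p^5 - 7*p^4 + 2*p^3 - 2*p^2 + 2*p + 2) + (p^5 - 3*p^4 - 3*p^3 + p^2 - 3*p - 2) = 3*p^5 - 10*p^4 - p^3 - p^2 - p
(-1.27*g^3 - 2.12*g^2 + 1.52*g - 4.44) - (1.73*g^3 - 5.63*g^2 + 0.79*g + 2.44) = -3.0*g^3 + 3.51*g^2 + 0.73*g - 6.88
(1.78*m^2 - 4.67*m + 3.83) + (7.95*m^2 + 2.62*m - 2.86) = 9.73*m^2 - 2.05*m + 0.97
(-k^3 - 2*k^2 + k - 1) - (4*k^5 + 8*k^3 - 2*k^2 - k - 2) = -4*k^5 - 9*k^3 + 2*k + 1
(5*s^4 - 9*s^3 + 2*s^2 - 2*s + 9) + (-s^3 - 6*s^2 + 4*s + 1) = 5*s^4 - 10*s^3 - 4*s^2 + 2*s + 10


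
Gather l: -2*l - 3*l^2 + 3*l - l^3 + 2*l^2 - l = -l^3 - l^2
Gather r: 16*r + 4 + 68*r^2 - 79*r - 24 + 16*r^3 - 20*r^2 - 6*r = 16*r^3 + 48*r^2 - 69*r - 20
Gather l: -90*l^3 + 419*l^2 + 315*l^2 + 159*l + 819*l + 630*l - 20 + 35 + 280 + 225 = -90*l^3 + 734*l^2 + 1608*l + 520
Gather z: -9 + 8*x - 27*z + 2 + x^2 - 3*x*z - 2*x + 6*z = x^2 + 6*x + z*(-3*x - 21) - 7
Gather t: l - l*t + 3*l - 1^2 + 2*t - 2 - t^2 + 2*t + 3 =4*l - t^2 + t*(4 - l)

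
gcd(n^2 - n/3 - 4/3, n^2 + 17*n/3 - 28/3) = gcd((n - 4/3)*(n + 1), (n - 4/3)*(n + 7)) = n - 4/3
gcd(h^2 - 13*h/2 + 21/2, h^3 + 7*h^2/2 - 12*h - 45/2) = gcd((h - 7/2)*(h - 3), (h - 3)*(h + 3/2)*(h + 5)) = h - 3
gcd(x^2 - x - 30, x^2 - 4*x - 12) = x - 6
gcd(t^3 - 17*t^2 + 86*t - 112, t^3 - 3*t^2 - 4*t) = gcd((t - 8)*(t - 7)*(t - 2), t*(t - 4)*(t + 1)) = 1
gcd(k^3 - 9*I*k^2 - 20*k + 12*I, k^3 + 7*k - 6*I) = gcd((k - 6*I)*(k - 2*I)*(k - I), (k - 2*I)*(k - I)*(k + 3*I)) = k^2 - 3*I*k - 2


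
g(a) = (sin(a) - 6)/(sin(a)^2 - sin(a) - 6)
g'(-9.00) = 0.53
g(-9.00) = 1.18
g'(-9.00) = 0.53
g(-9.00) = 1.18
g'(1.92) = 0.01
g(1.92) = 0.84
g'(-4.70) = 0.00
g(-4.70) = 0.83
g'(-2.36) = 0.65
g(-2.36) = 1.40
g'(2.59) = 0.13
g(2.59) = 0.88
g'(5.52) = -0.64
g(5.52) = 1.39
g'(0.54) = -0.13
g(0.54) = 0.88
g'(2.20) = 0.05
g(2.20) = 0.84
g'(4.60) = 0.17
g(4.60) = 1.74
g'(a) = (-2*sin(a)*cos(a) + cos(a))*(sin(a) - 6)/(sin(a)^2 - sin(a) - 6)^2 + cos(a)/(sin(a)^2 - sin(a) - 6) = (12*sin(a) + cos(a)^2 - 13)*cos(a)/(sin(a) + cos(a)^2 + 5)^2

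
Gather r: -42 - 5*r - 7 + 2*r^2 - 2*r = 2*r^2 - 7*r - 49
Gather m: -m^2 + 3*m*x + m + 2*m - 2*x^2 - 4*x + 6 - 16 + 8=-m^2 + m*(3*x + 3) - 2*x^2 - 4*x - 2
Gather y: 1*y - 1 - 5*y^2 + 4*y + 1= -5*y^2 + 5*y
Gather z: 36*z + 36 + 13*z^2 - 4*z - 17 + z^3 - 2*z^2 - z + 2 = z^3 + 11*z^2 + 31*z + 21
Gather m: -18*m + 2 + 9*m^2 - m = 9*m^2 - 19*m + 2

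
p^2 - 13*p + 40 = (p - 8)*(p - 5)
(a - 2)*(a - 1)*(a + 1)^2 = a^4 - a^3 - 3*a^2 + a + 2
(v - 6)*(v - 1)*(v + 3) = v^3 - 4*v^2 - 15*v + 18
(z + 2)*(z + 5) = z^2 + 7*z + 10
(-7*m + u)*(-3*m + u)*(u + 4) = 21*m^2*u + 84*m^2 - 10*m*u^2 - 40*m*u + u^3 + 4*u^2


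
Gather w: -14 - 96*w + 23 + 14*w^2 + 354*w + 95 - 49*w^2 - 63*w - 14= -35*w^2 + 195*w + 90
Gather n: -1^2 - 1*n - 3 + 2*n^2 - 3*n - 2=2*n^2 - 4*n - 6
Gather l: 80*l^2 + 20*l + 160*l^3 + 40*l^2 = 160*l^3 + 120*l^2 + 20*l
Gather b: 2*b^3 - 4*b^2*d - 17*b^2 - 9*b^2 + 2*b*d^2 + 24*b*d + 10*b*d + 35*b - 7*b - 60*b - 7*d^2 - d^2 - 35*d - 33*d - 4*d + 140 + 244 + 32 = 2*b^3 + b^2*(-4*d - 26) + b*(2*d^2 + 34*d - 32) - 8*d^2 - 72*d + 416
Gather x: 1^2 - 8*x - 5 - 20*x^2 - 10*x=-20*x^2 - 18*x - 4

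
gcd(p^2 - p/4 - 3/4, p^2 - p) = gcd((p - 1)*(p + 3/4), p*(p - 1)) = p - 1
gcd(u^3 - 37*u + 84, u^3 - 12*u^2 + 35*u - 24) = u - 3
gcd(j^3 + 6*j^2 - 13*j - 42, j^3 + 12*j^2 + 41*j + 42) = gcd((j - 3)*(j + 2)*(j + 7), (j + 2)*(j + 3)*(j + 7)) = j^2 + 9*j + 14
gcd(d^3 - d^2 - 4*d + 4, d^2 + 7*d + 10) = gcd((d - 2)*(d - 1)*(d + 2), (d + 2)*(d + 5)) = d + 2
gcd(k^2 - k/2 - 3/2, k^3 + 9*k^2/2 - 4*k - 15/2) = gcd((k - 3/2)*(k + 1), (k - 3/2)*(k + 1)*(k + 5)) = k^2 - k/2 - 3/2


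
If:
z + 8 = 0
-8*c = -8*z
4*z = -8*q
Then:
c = -8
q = 4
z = -8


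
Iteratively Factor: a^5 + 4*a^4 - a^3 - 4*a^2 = (a - 1)*(a^4 + 5*a^3 + 4*a^2) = (a - 1)*(a + 1)*(a^3 + 4*a^2) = a*(a - 1)*(a + 1)*(a^2 + 4*a) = a*(a - 1)*(a + 1)*(a + 4)*(a)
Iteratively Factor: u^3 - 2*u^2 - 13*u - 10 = (u - 5)*(u^2 + 3*u + 2) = (u - 5)*(u + 2)*(u + 1)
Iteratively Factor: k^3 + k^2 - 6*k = (k)*(k^2 + k - 6) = k*(k + 3)*(k - 2)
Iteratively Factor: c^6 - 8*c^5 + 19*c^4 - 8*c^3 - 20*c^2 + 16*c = (c - 4)*(c^5 - 4*c^4 + 3*c^3 + 4*c^2 - 4*c) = c*(c - 4)*(c^4 - 4*c^3 + 3*c^2 + 4*c - 4) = c*(c - 4)*(c + 1)*(c^3 - 5*c^2 + 8*c - 4) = c*(c - 4)*(c - 2)*(c + 1)*(c^2 - 3*c + 2) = c*(c - 4)*(c - 2)*(c - 1)*(c + 1)*(c - 2)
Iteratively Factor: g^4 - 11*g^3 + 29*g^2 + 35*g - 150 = (g - 5)*(g^3 - 6*g^2 - g + 30) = (g - 5)*(g + 2)*(g^2 - 8*g + 15) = (g - 5)^2*(g + 2)*(g - 3)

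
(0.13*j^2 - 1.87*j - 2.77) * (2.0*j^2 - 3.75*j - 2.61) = 0.26*j^4 - 4.2275*j^3 + 1.1332*j^2 + 15.2682*j + 7.2297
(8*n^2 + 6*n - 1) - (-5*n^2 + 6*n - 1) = 13*n^2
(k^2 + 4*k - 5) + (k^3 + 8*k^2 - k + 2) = k^3 + 9*k^2 + 3*k - 3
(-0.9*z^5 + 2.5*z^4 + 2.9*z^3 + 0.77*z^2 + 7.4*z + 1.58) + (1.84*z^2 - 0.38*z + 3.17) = -0.9*z^5 + 2.5*z^4 + 2.9*z^3 + 2.61*z^2 + 7.02*z + 4.75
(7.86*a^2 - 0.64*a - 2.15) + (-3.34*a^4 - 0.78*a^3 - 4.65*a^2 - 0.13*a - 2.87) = -3.34*a^4 - 0.78*a^3 + 3.21*a^2 - 0.77*a - 5.02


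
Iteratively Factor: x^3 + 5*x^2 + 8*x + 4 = (x + 2)*(x^2 + 3*x + 2) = (x + 1)*(x + 2)*(x + 2)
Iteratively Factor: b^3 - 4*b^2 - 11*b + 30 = (b + 3)*(b^2 - 7*b + 10) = (b - 5)*(b + 3)*(b - 2)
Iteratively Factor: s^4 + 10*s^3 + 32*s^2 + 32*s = (s)*(s^3 + 10*s^2 + 32*s + 32) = s*(s + 4)*(s^2 + 6*s + 8) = s*(s + 4)^2*(s + 2)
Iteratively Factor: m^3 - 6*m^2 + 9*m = (m - 3)*(m^2 - 3*m) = (m - 3)^2*(m)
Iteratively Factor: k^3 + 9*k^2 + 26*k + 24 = (k + 3)*(k^2 + 6*k + 8) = (k + 3)*(k + 4)*(k + 2)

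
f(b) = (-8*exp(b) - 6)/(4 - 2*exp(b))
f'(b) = -8*exp(b)/(4 - 2*exp(b)) + 2*(-8*exp(b) - 6)*exp(b)/(4 - 2*exp(b))^2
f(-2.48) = -1.74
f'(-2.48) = -0.25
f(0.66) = -164.69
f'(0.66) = -5005.30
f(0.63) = -85.88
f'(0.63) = -1378.83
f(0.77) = 72.85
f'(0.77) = -930.74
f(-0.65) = -3.44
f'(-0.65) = -2.63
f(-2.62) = -1.71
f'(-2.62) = -0.22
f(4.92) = 4.08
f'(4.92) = -0.08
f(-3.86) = -1.56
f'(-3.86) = -0.06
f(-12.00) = -1.50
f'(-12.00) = 0.00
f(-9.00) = -1.50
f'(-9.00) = 0.00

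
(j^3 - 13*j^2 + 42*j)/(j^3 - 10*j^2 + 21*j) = (j - 6)/(j - 3)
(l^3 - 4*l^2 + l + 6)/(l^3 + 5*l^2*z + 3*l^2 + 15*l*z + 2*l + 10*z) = (l^2 - 5*l + 6)/(l^2 + 5*l*z + 2*l + 10*z)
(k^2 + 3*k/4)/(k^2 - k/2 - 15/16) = 4*k/(4*k - 5)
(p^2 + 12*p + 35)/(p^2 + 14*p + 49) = (p + 5)/(p + 7)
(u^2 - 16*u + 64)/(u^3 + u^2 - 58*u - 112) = (u - 8)/(u^2 + 9*u + 14)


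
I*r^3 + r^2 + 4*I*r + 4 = (r - 2*I)*(r + 2*I)*(I*r + 1)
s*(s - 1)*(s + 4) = s^3 + 3*s^2 - 4*s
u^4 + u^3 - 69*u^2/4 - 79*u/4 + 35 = (u - 4)*(u - 1)*(u + 5/2)*(u + 7/2)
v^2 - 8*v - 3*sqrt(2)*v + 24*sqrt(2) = (v - 8)*(v - 3*sqrt(2))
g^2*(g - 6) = g^3 - 6*g^2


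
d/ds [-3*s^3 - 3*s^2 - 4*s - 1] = -9*s^2 - 6*s - 4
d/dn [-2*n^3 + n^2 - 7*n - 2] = -6*n^2 + 2*n - 7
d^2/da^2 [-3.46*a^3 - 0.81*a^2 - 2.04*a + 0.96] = -20.76*a - 1.62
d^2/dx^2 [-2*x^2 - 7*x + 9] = -4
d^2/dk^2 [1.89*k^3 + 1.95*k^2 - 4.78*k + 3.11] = 11.34*k + 3.9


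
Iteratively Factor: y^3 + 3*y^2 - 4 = (y + 2)*(y^2 + y - 2) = (y - 1)*(y + 2)*(y + 2)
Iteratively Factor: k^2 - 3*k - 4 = (k + 1)*(k - 4)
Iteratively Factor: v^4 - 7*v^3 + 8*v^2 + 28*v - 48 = (v - 3)*(v^3 - 4*v^2 - 4*v + 16) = (v - 3)*(v + 2)*(v^2 - 6*v + 8) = (v - 4)*(v - 3)*(v + 2)*(v - 2)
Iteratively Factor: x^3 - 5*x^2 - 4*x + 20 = (x - 5)*(x^2 - 4) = (x - 5)*(x - 2)*(x + 2)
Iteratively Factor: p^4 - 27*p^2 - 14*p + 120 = (p - 5)*(p^3 + 5*p^2 - 2*p - 24) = (p - 5)*(p - 2)*(p^2 + 7*p + 12) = (p - 5)*(p - 2)*(p + 3)*(p + 4)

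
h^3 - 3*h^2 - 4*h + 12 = (h - 3)*(h - 2)*(h + 2)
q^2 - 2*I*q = q*(q - 2*I)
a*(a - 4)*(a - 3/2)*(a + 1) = a^4 - 9*a^3/2 + a^2/2 + 6*a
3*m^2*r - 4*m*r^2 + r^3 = r*(-3*m + r)*(-m + r)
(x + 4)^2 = x^2 + 8*x + 16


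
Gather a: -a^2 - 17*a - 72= -a^2 - 17*a - 72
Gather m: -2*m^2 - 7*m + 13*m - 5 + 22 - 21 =-2*m^2 + 6*m - 4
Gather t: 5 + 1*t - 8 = t - 3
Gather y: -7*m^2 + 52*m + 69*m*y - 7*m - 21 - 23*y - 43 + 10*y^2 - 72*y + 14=-7*m^2 + 45*m + 10*y^2 + y*(69*m - 95) - 50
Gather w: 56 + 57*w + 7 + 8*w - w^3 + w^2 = -w^3 + w^2 + 65*w + 63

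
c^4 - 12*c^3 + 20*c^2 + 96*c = c*(c - 8)*(c - 6)*(c + 2)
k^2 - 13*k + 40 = (k - 8)*(k - 5)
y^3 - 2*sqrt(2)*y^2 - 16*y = y*(y - 4*sqrt(2))*(y + 2*sqrt(2))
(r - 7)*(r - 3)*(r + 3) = r^3 - 7*r^2 - 9*r + 63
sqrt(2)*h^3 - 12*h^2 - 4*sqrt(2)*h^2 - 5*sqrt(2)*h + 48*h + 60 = (h - 5)*(h - 6*sqrt(2))*(sqrt(2)*h + sqrt(2))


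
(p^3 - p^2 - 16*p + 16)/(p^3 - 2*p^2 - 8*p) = (p^2 + 3*p - 4)/(p*(p + 2))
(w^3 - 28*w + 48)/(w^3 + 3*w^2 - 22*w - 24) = (w - 2)/(w + 1)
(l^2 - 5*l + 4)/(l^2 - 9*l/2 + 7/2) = 2*(l - 4)/(2*l - 7)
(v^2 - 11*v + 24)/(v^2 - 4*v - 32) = (v - 3)/(v + 4)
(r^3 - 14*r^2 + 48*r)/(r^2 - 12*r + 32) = r*(r - 6)/(r - 4)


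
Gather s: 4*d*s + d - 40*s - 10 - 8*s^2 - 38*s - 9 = d - 8*s^2 + s*(4*d - 78) - 19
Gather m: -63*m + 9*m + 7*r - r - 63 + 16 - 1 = -54*m + 6*r - 48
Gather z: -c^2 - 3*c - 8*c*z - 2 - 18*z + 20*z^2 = -c^2 - 3*c + 20*z^2 + z*(-8*c - 18) - 2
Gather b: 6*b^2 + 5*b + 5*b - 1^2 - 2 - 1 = 6*b^2 + 10*b - 4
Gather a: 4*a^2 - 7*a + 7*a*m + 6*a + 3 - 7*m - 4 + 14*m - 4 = 4*a^2 + a*(7*m - 1) + 7*m - 5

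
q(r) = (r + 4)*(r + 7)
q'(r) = 2*r + 11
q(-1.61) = 12.88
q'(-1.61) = 7.78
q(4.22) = 92.23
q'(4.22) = 19.44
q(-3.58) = 1.44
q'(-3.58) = 3.84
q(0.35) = 31.97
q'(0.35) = 11.70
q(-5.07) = -2.07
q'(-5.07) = 0.86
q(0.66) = 35.70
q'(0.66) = 12.32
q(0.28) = 31.16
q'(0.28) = 11.56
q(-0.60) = 21.76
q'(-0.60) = 9.80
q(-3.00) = 4.00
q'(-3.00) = 5.00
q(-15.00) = 88.00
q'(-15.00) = -19.00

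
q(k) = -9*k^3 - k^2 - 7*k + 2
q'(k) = -27*k^2 - 2*k - 7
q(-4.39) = 774.90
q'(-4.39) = -518.57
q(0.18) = 0.66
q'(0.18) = -8.23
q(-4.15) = 657.09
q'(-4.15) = -463.71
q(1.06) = -17.26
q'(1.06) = -39.46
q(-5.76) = 1729.07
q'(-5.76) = -891.28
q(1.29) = -28.01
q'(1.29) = -54.51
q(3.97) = -604.69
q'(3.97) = -440.48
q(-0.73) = 10.08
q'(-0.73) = -19.93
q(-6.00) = 1952.00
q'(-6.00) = -967.00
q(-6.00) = 1952.00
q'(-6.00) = -967.00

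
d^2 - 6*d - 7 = (d - 7)*(d + 1)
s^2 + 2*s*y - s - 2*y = (s - 1)*(s + 2*y)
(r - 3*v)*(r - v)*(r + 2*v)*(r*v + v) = r^4*v - 2*r^3*v^2 + r^3*v - 5*r^2*v^3 - 2*r^2*v^2 + 6*r*v^4 - 5*r*v^3 + 6*v^4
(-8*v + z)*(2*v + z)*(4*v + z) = -64*v^3 - 40*v^2*z - 2*v*z^2 + z^3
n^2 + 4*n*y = n*(n + 4*y)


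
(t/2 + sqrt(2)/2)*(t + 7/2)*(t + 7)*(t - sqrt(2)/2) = t^4/2 + sqrt(2)*t^3/4 + 21*t^3/4 + 21*sqrt(2)*t^2/8 + 47*t^2/4 - 21*t/4 + 49*sqrt(2)*t/8 - 49/4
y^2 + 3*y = y*(y + 3)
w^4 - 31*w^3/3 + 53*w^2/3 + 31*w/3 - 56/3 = (w - 8)*(w - 7/3)*(w - 1)*(w + 1)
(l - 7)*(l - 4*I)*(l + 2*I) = l^3 - 7*l^2 - 2*I*l^2 + 8*l + 14*I*l - 56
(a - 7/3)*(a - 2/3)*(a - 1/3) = a^3 - 10*a^2/3 + 23*a/9 - 14/27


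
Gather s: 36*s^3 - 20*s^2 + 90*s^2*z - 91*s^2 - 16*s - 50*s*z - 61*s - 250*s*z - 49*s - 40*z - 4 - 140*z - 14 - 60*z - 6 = 36*s^3 + s^2*(90*z - 111) + s*(-300*z - 126) - 240*z - 24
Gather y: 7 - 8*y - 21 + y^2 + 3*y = y^2 - 5*y - 14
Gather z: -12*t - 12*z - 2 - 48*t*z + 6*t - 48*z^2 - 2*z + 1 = -6*t - 48*z^2 + z*(-48*t - 14) - 1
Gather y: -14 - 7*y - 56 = -7*y - 70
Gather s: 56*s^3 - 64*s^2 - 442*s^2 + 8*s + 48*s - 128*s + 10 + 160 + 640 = 56*s^3 - 506*s^2 - 72*s + 810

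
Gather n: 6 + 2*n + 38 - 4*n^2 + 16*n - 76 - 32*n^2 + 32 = -36*n^2 + 18*n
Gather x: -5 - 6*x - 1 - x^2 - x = -x^2 - 7*x - 6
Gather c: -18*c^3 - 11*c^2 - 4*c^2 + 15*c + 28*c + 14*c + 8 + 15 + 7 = -18*c^3 - 15*c^2 + 57*c + 30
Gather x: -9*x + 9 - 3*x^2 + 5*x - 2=-3*x^2 - 4*x + 7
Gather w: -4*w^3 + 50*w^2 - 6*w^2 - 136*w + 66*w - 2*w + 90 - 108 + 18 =-4*w^3 + 44*w^2 - 72*w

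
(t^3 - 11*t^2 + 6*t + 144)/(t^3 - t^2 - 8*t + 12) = (t^2 - 14*t + 48)/(t^2 - 4*t + 4)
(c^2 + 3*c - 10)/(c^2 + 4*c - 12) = (c + 5)/(c + 6)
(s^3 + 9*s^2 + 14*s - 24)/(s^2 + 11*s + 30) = (s^2 + 3*s - 4)/(s + 5)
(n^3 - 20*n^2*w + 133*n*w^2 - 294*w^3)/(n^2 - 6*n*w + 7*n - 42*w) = (n^2 - 14*n*w + 49*w^2)/(n + 7)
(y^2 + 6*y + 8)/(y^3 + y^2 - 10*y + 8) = (y + 2)/(y^2 - 3*y + 2)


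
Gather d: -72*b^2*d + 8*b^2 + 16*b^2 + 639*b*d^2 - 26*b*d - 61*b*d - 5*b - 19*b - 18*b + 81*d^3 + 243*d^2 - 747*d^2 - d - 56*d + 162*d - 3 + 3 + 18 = 24*b^2 - 42*b + 81*d^3 + d^2*(639*b - 504) + d*(-72*b^2 - 87*b + 105) + 18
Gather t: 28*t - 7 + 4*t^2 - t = 4*t^2 + 27*t - 7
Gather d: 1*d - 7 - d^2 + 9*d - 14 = -d^2 + 10*d - 21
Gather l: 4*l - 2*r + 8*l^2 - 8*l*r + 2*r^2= 8*l^2 + l*(4 - 8*r) + 2*r^2 - 2*r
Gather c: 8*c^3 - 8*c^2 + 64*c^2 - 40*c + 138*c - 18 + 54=8*c^3 + 56*c^2 + 98*c + 36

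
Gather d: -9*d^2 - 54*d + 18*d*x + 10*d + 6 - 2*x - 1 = -9*d^2 + d*(18*x - 44) - 2*x + 5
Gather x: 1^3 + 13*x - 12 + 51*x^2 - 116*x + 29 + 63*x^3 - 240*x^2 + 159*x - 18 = 63*x^3 - 189*x^2 + 56*x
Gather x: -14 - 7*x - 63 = -7*x - 77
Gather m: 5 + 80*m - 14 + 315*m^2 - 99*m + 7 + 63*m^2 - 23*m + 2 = 378*m^2 - 42*m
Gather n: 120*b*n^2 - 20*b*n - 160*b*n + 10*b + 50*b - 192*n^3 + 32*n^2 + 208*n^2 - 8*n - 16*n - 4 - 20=60*b - 192*n^3 + n^2*(120*b + 240) + n*(-180*b - 24) - 24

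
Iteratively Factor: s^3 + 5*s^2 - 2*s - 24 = (s - 2)*(s^2 + 7*s + 12) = (s - 2)*(s + 3)*(s + 4)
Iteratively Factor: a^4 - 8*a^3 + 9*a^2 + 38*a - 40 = (a - 1)*(a^3 - 7*a^2 + 2*a + 40) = (a - 1)*(a + 2)*(a^2 - 9*a + 20) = (a - 4)*(a - 1)*(a + 2)*(a - 5)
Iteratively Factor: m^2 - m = (m)*(m - 1)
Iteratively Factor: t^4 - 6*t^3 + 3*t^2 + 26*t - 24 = (t + 2)*(t^3 - 8*t^2 + 19*t - 12) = (t - 4)*(t + 2)*(t^2 - 4*t + 3) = (t - 4)*(t - 3)*(t + 2)*(t - 1)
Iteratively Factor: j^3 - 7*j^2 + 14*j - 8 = (j - 2)*(j^2 - 5*j + 4) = (j - 4)*(j - 2)*(j - 1)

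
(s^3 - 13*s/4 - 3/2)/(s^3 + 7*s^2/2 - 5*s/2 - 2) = (s^2 - s/2 - 3)/(s^2 + 3*s - 4)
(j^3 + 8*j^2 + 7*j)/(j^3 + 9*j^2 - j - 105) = j*(j + 1)/(j^2 + 2*j - 15)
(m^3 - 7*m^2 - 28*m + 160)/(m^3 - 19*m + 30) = (m^2 - 12*m + 32)/(m^2 - 5*m + 6)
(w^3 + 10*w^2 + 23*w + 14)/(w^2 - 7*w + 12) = (w^3 + 10*w^2 + 23*w + 14)/(w^2 - 7*w + 12)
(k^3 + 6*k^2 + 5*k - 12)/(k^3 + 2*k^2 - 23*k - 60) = (k - 1)/(k - 5)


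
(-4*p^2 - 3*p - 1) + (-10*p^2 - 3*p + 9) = -14*p^2 - 6*p + 8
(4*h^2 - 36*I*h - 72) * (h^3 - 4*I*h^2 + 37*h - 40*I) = 4*h^5 - 52*I*h^4 - 68*h^3 - 1204*I*h^2 - 4104*h + 2880*I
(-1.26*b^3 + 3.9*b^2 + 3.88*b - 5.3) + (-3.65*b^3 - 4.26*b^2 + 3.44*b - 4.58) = -4.91*b^3 - 0.36*b^2 + 7.32*b - 9.88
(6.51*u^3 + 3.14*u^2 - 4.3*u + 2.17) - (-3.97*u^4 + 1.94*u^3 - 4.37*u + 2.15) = 3.97*u^4 + 4.57*u^3 + 3.14*u^2 + 0.0700000000000003*u + 0.02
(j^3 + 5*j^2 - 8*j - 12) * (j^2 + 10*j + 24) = j^5 + 15*j^4 + 66*j^3 + 28*j^2 - 312*j - 288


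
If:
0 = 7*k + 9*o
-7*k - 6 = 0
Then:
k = -6/7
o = 2/3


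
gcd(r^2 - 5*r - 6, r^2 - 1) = r + 1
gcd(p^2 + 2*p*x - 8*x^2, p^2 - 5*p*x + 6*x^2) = -p + 2*x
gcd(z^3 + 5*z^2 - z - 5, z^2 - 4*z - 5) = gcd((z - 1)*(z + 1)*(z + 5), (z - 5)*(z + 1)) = z + 1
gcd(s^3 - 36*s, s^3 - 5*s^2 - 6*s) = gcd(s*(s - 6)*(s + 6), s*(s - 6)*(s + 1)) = s^2 - 6*s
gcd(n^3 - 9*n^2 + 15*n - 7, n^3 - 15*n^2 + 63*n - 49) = n^2 - 8*n + 7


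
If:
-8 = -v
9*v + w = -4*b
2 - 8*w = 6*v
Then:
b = -265/16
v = 8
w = -23/4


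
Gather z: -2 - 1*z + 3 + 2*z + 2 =z + 3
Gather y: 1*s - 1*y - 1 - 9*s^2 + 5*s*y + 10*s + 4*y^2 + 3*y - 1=-9*s^2 + 11*s + 4*y^2 + y*(5*s + 2) - 2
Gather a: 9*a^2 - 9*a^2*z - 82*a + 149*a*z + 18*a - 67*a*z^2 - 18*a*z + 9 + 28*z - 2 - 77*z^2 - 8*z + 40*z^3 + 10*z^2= a^2*(9 - 9*z) + a*(-67*z^2 + 131*z - 64) + 40*z^3 - 67*z^2 + 20*z + 7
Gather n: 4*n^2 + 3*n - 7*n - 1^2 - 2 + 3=4*n^2 - 4*n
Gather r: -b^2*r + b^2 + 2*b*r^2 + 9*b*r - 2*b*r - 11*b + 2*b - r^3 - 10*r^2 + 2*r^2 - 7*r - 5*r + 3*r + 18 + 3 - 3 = b^2 - 9*b - r^3 + r^2*(2*b - 8) + r*(-b^2 + 7*b - 9) + 18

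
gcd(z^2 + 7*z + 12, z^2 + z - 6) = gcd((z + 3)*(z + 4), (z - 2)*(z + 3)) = z + 3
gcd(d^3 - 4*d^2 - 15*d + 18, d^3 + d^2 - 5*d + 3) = d^2 + 2*d - 3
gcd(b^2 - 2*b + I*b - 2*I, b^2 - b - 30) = 1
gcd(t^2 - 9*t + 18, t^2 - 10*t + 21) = t - 3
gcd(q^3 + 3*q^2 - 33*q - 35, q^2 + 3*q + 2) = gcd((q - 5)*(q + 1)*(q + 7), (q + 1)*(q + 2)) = q + 1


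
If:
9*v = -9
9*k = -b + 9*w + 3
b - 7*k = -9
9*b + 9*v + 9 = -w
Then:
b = -60/583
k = 741/583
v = -1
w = 540/583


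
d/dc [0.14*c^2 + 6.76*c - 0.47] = 0.28*c + 6.76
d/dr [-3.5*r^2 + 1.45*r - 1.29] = 1.45 - 7.0*r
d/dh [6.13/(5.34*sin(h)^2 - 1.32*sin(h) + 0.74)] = (8.0916 - 65.4684*sin(h))*cos(h)/(5.34*sin(h)^2 - 1.32*sin(h) + 0.74)^2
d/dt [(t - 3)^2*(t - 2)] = (t - 3)*(3*t - 7)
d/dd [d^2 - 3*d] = 2*d - 3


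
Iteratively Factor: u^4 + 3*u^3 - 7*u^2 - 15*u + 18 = (u - 1)*(u^3 + 4*u^2 - 3*u - 18) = (u - 1)*(u + 3)*(u^2 + u - 6) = (u - 1)*(u + 3)^2*(u - 2)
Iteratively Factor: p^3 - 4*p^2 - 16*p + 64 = (p + 4)*(p^2 - 8*p + 16) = (p - 4)*(p + 4)*(p - 4)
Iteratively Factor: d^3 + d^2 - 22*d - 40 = (d + 2)*(d^2 - d - 20) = (d + 2)*(d + 4)*(d - 5)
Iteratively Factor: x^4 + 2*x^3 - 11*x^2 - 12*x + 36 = (x - 2)*(x^3 + 4*x^2 - 3*x - 18) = (x - 2)*(x + 3)*(x^2 + x - 6) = (x - 2)^2*(x + 3)*(x + 3)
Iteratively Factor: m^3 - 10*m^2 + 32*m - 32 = (m - 4)*(m^2 - 6*m + 8) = (m - 4)^2*(m - 2)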